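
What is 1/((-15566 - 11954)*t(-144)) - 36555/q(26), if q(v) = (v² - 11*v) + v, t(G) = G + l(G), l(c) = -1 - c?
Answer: -31437287/357760 ≈ -87.873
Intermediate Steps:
t(G) = -1 (t(G) = G + (-1 - G) = -1)
q(v) = v² - 10*v
1/((-15566 - 11954)*t(-144)) - 36555/q(26) = 1/(-15566 - 11954*(-1)) - 36555*1/(26*(-10 + 26)) = -1/(-27520) - 36555/(26*16) = -1/27520*(-1) - 36555/416 = 1/27520 - 36555*1/416 = 1/27520 - 36555/416 = -31437287/357760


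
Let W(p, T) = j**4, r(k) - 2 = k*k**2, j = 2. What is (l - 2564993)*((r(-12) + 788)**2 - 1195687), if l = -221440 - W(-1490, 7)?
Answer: 880080411507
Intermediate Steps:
r(k) = 2 + k**3 (r(k) = 2 + k*k**2 = 2 + k**3)
W(p, T) = 16 (W(p, T) = 2**4 = 16)
l = -221456 (l = -221440 - 1*16 = -221440 - 16 = -221456)
(l - 2564993)*((r(-12) + 788)**2 - 1195687) = (-221456 - 2564993)*(((2 + (-12)**3) + 788)**2 - 1195687) = -2786449*(((2 - 1728) + 788)**2 - 1195687) = -2786449*((-1726 + 788)**2 - 1195687) = -2786449*((-938)**2 - 1195687) = -2786449*(879844 - 1195687) = -2786449*(-315843) = 880080411507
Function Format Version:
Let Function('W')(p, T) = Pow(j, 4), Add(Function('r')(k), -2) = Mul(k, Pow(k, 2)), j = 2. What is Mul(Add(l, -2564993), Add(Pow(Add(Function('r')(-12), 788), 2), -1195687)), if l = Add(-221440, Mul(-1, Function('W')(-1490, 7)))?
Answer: 880080411507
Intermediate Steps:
Function('r')(k) = Add(2, Pow(k, 3)) (Function('r')(k) = Add(2, Mul(k, Pow(k, 2))) = Add(2, Pow(k, 3)))
Function('W')(p, T) = 16 (Function('W')(p, T) = Pow(2, 4) = 16)
l = -221456 (l = Add(-221440, Mul(-1, 16)) = Add(-221440, -16) = -221456)
Mul(Add(l, -2564993), Add(Pow(Add(Function('r')(-12), 788), 2), -1195687)) = Mul(Add(-221456, -2564993), Add(Pow(Add(Add(2, Pow(-12, 3)), 788), 2), -1195687)) = Mul(-2786449, Add(Pow(Add(Add(2, -1728), 788), 2), -1195687)) = Mul(-2786449, Add(Pow(Add(-1726, 788), 2), -1195687)) = Mul(-2786449, Add(Pow(-938, 2), -1195687)) = Mul(-2786449, Add(879844, -1195687)) = Mul(-2786449, -315843) = 880080411507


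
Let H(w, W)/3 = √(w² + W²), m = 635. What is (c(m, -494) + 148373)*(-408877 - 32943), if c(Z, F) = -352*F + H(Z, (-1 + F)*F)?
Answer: -142381355020 - 6627300*√2391812965 ≈ -4.6650e+11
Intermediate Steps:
H(w, W) = 3*√(W² + w²) (H(w, W) = 3*√(w² + W²) = 3*√(W² + w²))
c(Z, F) = -352*F + 3*√(Z² + F²*(-1 + F)²) (c(Z, F) = -352*F + 3*√(((-1 + F)*F)² + Z²) = -352*F + 3*√((F*(-1 + F))² + Z²) = -352*F + 3*√(F²*(-1 + F)² + Z²) = -352*F + 3*√(Z² + F²*(-1 + F)²))
(c(m, -494) + 148373)*(-408877 - 32943) = ((-352*(-494) + 3*√(635² + (-494)²*(-1 - 494)²)) + 148373)*(-408877 - 32943) = ((173888 + 3*√(403225 + 244036*(-495)²)) + 148373)*(-441820) = ((173888 + 3*√(403225 + 244036*245025)) + 148373)*(-441820) = ((173888 + 3*√(403225 + 59794920900)) + 148373)*(-441820) = ((173888 + 3*√59795324125) + 148373)*(-441820) = ((173888 + 3*(5*√2391812965)) + 148373)*(-441820) = ((173888 + 15*√2391812965) + 148373)*(-441820) = (322261 + 15*√2391812965)*(-441820) = -142381355020 - 6627300*√2391812965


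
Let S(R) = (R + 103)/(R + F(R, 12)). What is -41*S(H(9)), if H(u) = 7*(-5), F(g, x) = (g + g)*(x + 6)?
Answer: 2788/1295 ≈ 2.1529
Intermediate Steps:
F(g, x) = 2*g*(6 + x) (F(g, x) = (2*g)*(6 + x) = 2*g*(6 + x))
H(u) = -35
S(R) = (103 + R)/(37*R) (S(R) = (R + 103)/(R + 2*R*(6 + 12)) = (103 + R)/(R + 2*R*18) = (103 + R)/(R + 36*R) = (103 + R)/((37*R)) = (103 + R)*(1/(37*R)) = (103 + R)/(37*R))
-41*S(H(9)) = -41*(103 - 35)/(37*(-35)) = -41*(-1)*68/(37*35) = -41*(-68/1295) = 2788/1295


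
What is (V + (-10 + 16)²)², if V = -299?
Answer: 69169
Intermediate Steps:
(V + (-10 + 16)²)² = (-299 + (-10 + 16)²)² = (-299 + 6²)² = (-299 + 36)² = (-263)² = 69169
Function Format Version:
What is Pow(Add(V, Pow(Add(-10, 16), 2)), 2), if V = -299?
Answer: 69169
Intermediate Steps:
Pow(Add(V, Pow(Add(-10, 16), 2)), 2) = Pow(Add(-299, Pow(Add(-10, 16), 2)), 2) = Pow(Add(-299, Pow(6, 2)), 2) = Pow(Add(-299, 36), 2) = Pow(-263, 2) = 69169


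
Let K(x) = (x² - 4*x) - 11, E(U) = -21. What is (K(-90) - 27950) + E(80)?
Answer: -19522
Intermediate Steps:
K(x) = -11 + x² - 4*x
(K(-90) - 27950) + E(80) = ((-11 + (-90)² - 4*(-90)) - 27950) - 21 = ((-11 + 8100 + 360) - 27950) - 21 = (8449 - 27950) - 21 = -19501 - 21 = -19522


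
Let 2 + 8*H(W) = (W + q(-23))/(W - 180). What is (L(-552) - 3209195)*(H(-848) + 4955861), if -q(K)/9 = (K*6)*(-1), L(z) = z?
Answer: -65409830680676403/4112 ≈ -1.5907e+13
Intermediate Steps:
q(K) = 54*K (q(K) = -9*K*6*(-1) = -9*6*K*(-1) = -(-54)*K = 54*K)
H(W) = -¼ + (-1242 + W)/(8*(-180 + W)) (H(W) = -¼ + ((W + 54*(-23))/(W - 180))/8 = -¼ + ((W - 1242)/(-180 + W))/8 = -¼ + ((-1242 + W)/(-180 + W))/8 = -¼ + (-1242 + W)/(8*(-180 + W)))
(L(-552) - 3209195)*(H(-848) + 4955861) = (-552 - 3209195)*((-882 - 1*(-848))/(8*(-180 - 848)) + 4955861) = -3209747*((⅛)*(-882 + 848)/(-1028) + 4955861) = -3209747*((⅛)*(-1/1028)*(-34) + 4955861) = -3209747*(17/4112 + 4955861) = -3209747*20378500449/4112 = -65409830680676403/4112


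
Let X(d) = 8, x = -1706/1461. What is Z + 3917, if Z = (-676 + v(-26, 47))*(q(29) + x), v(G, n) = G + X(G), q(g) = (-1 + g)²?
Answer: -788017555/1461 ≈ -5.3937e+5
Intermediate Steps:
x = -1706/1461 (x = -1706*1/1461 = -1706/1461 ≈ -1.1677)
v(G, n) = 8 + G (v(G, n) = G + 8 = 8 + G)
Z = -793740292/1461 (Z = (-676 + (8 - 26))*((-1 + 29)² - 1706/1461) = (-676 - 18)*(28² - 1706/1461) = -694*(784 - 1706/1461) = -694*1143718/1461 = -793740292/1461 ≈ -5.4329e+5)
Z + 3917 = -793740292/1461 + 3917 = -788017555/1461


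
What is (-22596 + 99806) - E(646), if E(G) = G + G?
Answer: 75918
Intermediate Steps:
E(G) = 2*G
(-22596 + 99806) - E(646) = (-22596 + 99806) - 2*646 = 77210 - 1*1292 = 77210 - 1292 = 75918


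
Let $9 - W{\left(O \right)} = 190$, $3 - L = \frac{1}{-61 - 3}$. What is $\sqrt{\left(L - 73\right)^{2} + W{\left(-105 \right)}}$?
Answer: $\frac{\sqrt{19320065}}{64} \approx 68.679$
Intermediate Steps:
$L = \frac{193}{64}$ ($L = 3 - \frac{1}{-61 - 3} = 3 - \frac{1}{-64} = 3 - - \frac{1}{64} = 3 + \frac{1}{64} = \frac{193}{64} \approx 3.0156$)
$W{\left(O \right)} = -181$ ($W{\left(O \right)} = 9 - 190 = -181$)
$\sqrt{\left(L - 73\right)^{2} + W{\left(-105 \right)}} = \sqrt{\left(\frac{193}{64} - 73\right)^{2} - 181} = \sqrt{\left(- \frac{4479}{64}\right)^{2} - 181} = \sqrt{\frac{20061441}{4096} - 181} = \sqrt{\frac{19320065}{4096}} = \frac{\sqrt{19320065}}{64}$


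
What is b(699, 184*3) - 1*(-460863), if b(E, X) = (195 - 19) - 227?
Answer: 460812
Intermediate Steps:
b(E, X) = -51 (b(E, X) = 176 - 227 = -51)
b(699, 184*3) - 1*(-460863) = -51 - 1*(-460863) = -51 + 460863 = 460812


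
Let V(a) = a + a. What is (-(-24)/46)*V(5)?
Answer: 120/23 ≈ 5.2174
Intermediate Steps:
V(a) = 2*a
(-(-24)/46)*V(5) = (-(-24)/46)*(2*5) = -(-24)/46*10 = -1*(-12/23)*10 = (12/23)*10 = 120/23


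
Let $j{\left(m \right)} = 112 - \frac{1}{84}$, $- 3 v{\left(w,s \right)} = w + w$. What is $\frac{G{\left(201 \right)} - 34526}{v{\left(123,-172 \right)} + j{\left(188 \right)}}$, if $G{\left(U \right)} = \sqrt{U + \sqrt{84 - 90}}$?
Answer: $- \frac{2900184}{2519} + \frac{84 \sqrt{201 + i \sqrt{6}}}{2519} \approx -1150.9 + 0.0028807 i$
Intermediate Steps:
$v{\left(w,s \right)} = - \frac{2 w}{3}$ ($v{\left(w,s \right)} = - \frac{w + w}{3} = - \frac{2 w}{3}$)
$j{\left(m \right)} = \frac{9407}{84}$ ($j{\left(m \right)} = 112 - \frac{1}{84} = \frac{9407}{84}$)
$G{\left(U \right)} = \sqrt{U + i \sqrt{6}}$ ($G{\left(U \right)} = \sqrt{U + \sqrt{-6}} = \sqrt{U + i \sqrt{6}}$)
$\frac{G{\left(201 \right)} - 34526}{v{\left(123,-172 \right)} + j{\left(188 \right)}} = \frac{\sqrt{201 + i \sqrt{6}} - 34526}{\left(- \frac{2}{3}\right) 123 + \frac{9407}{84}} = \frac{-34526 + \sqrt{201 + i \sqrt{6}}}{-82 + \frac{9407}{84}} = \frac{-34526 + \sqrt{201 + i \sqrt{6}}}{\frac{2519}{84}} = \left(-34526 + \sqrt{201 + i \sqrt{6}}\right) \frac{84}{2519} = - \frac{2900184}{2519} + \frac{84 \sqrt{201 + i \sqrt{6}}}{2519}$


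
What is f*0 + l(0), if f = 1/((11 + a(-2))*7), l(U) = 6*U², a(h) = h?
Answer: 0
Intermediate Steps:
f = 1/63 (f = 1/((11 - 2)*7) = (⅐)/9 = (⅑)*(⅐) = 1/63 ≈ 0.015873)
f*0 + l(0) = (1/63)*0 + 6*0² = 0 + 6*0 = 0 + 0 = 0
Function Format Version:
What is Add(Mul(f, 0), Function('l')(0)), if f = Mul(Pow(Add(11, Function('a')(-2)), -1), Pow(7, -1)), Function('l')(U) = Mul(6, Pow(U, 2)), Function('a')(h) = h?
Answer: 0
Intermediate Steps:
f = Rational(1, 63) (f = Mul(Pow(Add(11, -2), -1), Pow(7, -1)) = Mul(Pow(9, -1), Rational(1, 7)) = Mul(Rational(1, 9), Rational(1, 7)) = Rational(1, 63) ≈ 0.015873)
Add(Mul(f, 0), Function('l')(0)) = Add(Mul(Rational(1, 63), 0), Mul(6, Pow(0, 2))) = Add(0, Mul(6, 0)) = Add(0, 0) = 0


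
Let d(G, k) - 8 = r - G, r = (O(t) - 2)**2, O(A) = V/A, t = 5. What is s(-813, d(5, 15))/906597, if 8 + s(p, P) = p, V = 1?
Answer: -821/906597 ≈ -0.00090558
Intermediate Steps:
O(A) = 1/A
r = 81/25 (r = (1/5 - 2)**2 = (-9/5)**2 = 81/25 ≈ 3.2400)
d(G, k) = 281/25 - G (d(G, k) = 8 + (81/25 - G) = 281/25 - G)
s(p, P) = -8 + p
s(-813, d(5, 15))/906597 = (-8 - 813)/906597 = -821*1/906597 = -821/906597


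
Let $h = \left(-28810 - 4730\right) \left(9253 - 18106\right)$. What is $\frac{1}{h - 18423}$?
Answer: $\frac{1}{296911197} \approx 3.368 \cdot 10^{-9}$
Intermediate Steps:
$h = 296929620$ ($h = \left(-33540\right) \left(-8853\right) = 296929620$)
$\frac{1}{h - 18423} = \frac{1}{296929620 - 18423} = \frac{1}{296911197}$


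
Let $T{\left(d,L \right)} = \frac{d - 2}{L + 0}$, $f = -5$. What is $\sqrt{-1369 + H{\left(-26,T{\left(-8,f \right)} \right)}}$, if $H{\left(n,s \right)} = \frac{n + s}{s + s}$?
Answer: $5 i \sqrt{55} \approx 37.081 i$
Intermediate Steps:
$T{\left(d,L \right)} = \frac{-2 + d}{L}$
$H{\left(n,s \right)} = \frac{n + s}{2 s}$
$\sqrt{-1369 + H{\left(-26,T{\left(-8,f \right)} \right)}} = \sqrt{-1369 + \frac{-26 + \frac{-2 - 8}{-5}}{2 \frac{-2 - 8}{-5}}} = \sqrt{-1369 + \frac{-26 - -2}{2 \left(\left(- \frac{1}{5}\right) \left(-10\right)\right)}} = \sqrt{-1369 + \frac{-26 + 2}{2 \cdot 2}} = \sqrt{-1369 + \frac{1}{2} \cdot \frac{1}{2} \left(-24\right)} = \sqrt{-1369 - 6} = \sqrt{-1375} = 5 i \sqrt{55}$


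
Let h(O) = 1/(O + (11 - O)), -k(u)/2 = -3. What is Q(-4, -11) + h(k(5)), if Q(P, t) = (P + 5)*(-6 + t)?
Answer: -186/11 ≈ -16.909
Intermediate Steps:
k(u) = 6 (k(u) = -2*(-3) = 6)
Q(P, t) = (-6 + t)*(5 + P) (Q(P, t) = (5 + P)*(-6 + t) = (-6 + t)*(5 + P))
h(O) = 1/11
Q(-4, -11) + h(k(5)) = (-30 - 6*(-4) + 5*(-11) - 4*(-11)) + 1/11 = (-30 + 24 - 55 + 44) + 1/11 = -17 + 1/11 = -186/11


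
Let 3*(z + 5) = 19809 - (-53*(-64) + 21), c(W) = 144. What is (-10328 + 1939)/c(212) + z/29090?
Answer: -121624861/2094480 ≈ -58.069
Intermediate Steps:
z = 16381/3 (z = -5 + (19809 - (-53*(-64) + 21))/3 = -5 + (19809 - (3392 + 21))/3 = -5 + (19809 - 1*3413)/3 = -5 + (19809 - 3413)/3 = -5 + (1/3)*16396 = -5 + 16396/3 = 16381/3 ≈ 5460.3)
(-10328 + 1939)/c(212) + z/29090 = (-10328 + 1939)/144 + (16381/3)/29090 = -8389*1/144 + (16381/3)*(1/29090) = -8389/144 + 16381/87270 = -121624861/2094480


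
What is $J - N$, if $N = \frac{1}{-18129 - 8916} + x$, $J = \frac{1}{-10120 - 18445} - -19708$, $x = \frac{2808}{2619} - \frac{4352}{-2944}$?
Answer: $\frac{6792617001385154}{344707537635} \approx 19705.0$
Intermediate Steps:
$x = \frac{5690}{2231}$ ($x = 2808 \cdot \frac{1}{2619} - - \frac{34}{23} = \frac{104}{97} + \frac{34}{23} = \frac{5690}{2231} \approx 2.5504$)
$J = \frac{562959019}{28565}$ ($J = \frac{1}{-28565} + 19708 = - \frac{1}{28565} + 19708 = \frac{562959019}{28565} \approx 19708.0$)
$N = \frac{153883819}{60337395}$ ($N = \frac{1}{-18129 - 8916} + \frac{5690}{2231} = \frac{1}{-27045} + \frac{5690}{2231} = - \frac{1}{27045} + \frac{5690}{2231} = \frac{153883819}{60337395} \approx 2.5504$)
$J - N = \frac{562959019}{28565} - \frac{153883819}{60337395} = \frac{6792617001385154}{344707537635}$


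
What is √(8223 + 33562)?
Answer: √41785 ≈ 204.41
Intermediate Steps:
√(8223 + 33562) = √41785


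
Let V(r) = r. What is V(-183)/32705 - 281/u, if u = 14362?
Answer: -11818351/469709210 ≈ -0.025161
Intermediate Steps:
V(-183)/32705 - 281/u = -183/32705 - 281/14362 = -11818351/469709210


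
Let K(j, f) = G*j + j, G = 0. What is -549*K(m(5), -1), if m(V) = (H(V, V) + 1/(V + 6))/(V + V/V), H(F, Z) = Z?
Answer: -5124/11 ≈ -465.82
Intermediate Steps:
m(V) = (V + 1/(6 + V))/(1 + V) (m(V) = (V + 1/(V + 6))/(V + V/V) = (V + 1/(6 + V))/(V + 1) = (V + 1/(6 + V))/(1 + V))
K(j, f) = j (K(j, f) = 0*j + j = 0 + j = j)
-549*K(m(5), -1) = -549*(1 + 5² + 6*5)/(6 + 5² + 7*5) = -549*(1 + 25 + 30)/(6 + 25 + 35) = -549*56/66 = -183*56/22 = -549*28/33 = -5124/11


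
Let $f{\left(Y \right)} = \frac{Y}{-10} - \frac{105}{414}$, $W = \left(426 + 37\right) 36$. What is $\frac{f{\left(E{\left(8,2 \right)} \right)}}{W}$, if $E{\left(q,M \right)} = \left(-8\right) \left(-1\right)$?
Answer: $- \frac{727}{11500920} \approx -6.3212 \cdot 10^{-5}$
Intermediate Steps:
$E{\left(q,M \right)} = 8$
$W = 16668$ ($W = 463 \cdot 36 = 16668$)
$f{\left(Y \right)} = - \frac{35}{138} - \frac{Y}{10}$ ($f{\left(Y \right)} = Y \left(- \frac{1}{10}\right) - \frac{35}{138} = - \frac{Y}{10} - \frac{35}{138} = - \frac{35}{138} - \frac{Y}{10}$)
$\frac{f{\left(E{\left(8,2 \right)} \right)}}{W} = \frac{- \frac{35}{138} - \frac{4}{5}}{16668} = \left(- \frac{35}{138} - \frac{4}{5}\right) \frac{1}{16668} = \left(- \frac{727}{690}\right) \frac{1}{16668} = - \frac{727}{11500920}$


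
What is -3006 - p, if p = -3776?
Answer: 770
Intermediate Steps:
-3006 - p = -3006 - 1*(-3776) = -3006 + 3776 = 770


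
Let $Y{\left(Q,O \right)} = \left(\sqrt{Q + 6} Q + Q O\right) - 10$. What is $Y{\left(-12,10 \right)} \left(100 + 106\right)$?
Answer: $-26780 - 2472 i \sqrt{6} \approx -26780.0 - 6055.1 i$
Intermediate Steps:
$Y{\left(Q,O \right)} = -10 + O Q + Q \sqrt{6 + Q}$ ($Y{\left(Q,O \right)} = \left(\sqrt{6 + Q} Q + O Q\right) - 10 = \left(Q \sqrt{6 + Q} + O Q\right) - 10 = \left(O Q + Q \sqrt{6 + Q}\right) - 10 = -10 + O Q + Q \sqrt{6 + Q}$)
$Y{\left(-12,10 \right)} \left(100 + 106\right) = \left(-10 + 10 \left(-12\right) - 12 \sqrt{6 - 12}\right) \left(100 + 106\right) = \left(-10 - 120 - 12 \sqrt{-6}\right) 206 = \left(-10 - 120 - 12 i \sqrt{6}\right) 206 = \left(-130 - 12 i \sqrt{6}\right) 206 = -26780 - 2472 i \sqrt{6}$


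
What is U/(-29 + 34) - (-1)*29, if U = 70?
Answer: 43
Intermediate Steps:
U/(-29 + 34) - (-1)*29 = 70/(-29 + 34) - (-1)*29 = 70/5 - 1*(-29) = (1/5)*70 + 29 = 14 + 29 = 43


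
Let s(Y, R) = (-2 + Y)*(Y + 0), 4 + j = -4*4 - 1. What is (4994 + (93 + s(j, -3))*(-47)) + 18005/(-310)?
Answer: -1372437/62 ≈ -22136.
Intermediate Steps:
j = -21 (j = -4 + (-4*4 - 1) = -4 + (-16 - 1) = -4 - 17 = -21)
s(Y, R) = Y*(-2 + Y) (s(Y, R) = (-2 + Y)*Y = Y*(-2 + Y))
(4994 + (93 + s(j, -3))*(-47)) + 18005/(-310) = (4994 + (93 - 21*(-2 - 21))*(-47)) + 18005/(-310) = (4994 + (93 - 21*(-23))*(-47)) + 18005*(-1/310) = (4994 + (93 + 483)*(-47)) - 3601/62 = (4994 + 576*(-47)) - 3601/62 = (4994 - 27072) - 3601/62 = -22078 - 3601/62 = -1372437/62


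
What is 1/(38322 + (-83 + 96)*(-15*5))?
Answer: 1/37347 ≈ 2.6776e-5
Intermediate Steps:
1/(38322 + (-83 + 96)*(-15*5)) = 1/(38322 + 13*(-75)) = 1/(38322 - 975) = 1/37347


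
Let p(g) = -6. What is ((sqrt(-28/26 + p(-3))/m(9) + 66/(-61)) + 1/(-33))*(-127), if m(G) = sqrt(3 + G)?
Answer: 284353/2013 - 127*I*sqrt(897)/39 ≈ 141.26 - 97.529*I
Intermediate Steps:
((sqrt(-28/26 + p(-3))/m(9) + 66/(-61)) + 1/(-33))*(-127) = ((sqrt(-28/26 - 6)/(sqrt(3 + 9)) + 66/(-61)) + 1/(-33))*(-127) = ((sqrt(-28*1/26 - 6)/(sqrt(12)) + 66*(-1/61)) - 1/33)*(-127) = ((sqrt(-14/13 - 6)/((2*sqrt(3))) - 66/61) - 1/33)*(-127) = ((sqrt(-92/13)*(sqrt(3)/6) - 66/61) - 1/33)*(-127) = (((2*I*sqrt(299)/13)*(sqrt(3)/6) - 66/61) - 1/33)*(-127) = ((I*sqrt(897)/39 - 66/61) - 1/33)*(-127) = ((-66/61 + I*sqrt(897)/39) - 1/33)*(-127) = (-2239/2013 + I*sqrt(897)/39)*(-127) = 284353/2013 - 127*I*sqrt(897)/39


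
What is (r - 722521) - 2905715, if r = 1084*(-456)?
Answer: -4122540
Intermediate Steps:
r = -494304
(r - 722521) - 2905715 = (-494304 - 722521) - 2905715 = -1216825 - 2905715 = -4122540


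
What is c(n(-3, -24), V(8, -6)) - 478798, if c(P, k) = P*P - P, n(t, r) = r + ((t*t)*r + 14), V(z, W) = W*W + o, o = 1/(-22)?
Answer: -427496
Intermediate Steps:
o = -1/22 ≈ -0.045455
V(z, W) = -1/22 + W**2 (V(z, W) = W*W - 1/22 = W**2 - 1/22 = -1/22 + W**2)
n(t, r) = 14 + r + r*t**2 (n(t, r) = r + (t**2*r + 14) = r + (r*t**2 + 14) = r + (14 + r*t**2) = 14 + r + r*t**2)
c(P, k) = P**2 - P
c(n(-3, -24), V(8, -6)) - 478798 = (14 - 24 - 24*(-3)**2)*(-1 + (14 - 24 - 24*(-3)**2)) - 478798 = (14 - 24 - 24*9)*(-1 + (14 - 24 - 24*9)) - 478798 = (14 - 24 - 216)*(-1 + (14 - 24 - 216)) - 478798 = -226*(-1 - 226) - 478798 = -226*(-227) - 478798 = 51302 - 478798 = -427496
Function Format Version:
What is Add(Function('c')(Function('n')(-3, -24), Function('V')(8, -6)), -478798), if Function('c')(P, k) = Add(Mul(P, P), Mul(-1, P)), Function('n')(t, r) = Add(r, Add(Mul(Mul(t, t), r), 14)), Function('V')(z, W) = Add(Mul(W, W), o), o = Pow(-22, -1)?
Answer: -427496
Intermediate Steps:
o = Rational(-1, 22) ≈ -0.045455
Function('V')(z, W) = Add(Rational(-1, 22), Pow(W, 2)) (Function('V')(z, W) = Add(Mul(W, W), Rational(-1, 22)) = Add(Pow(W, 2), Rational(-1, 22)) = Add(Rational(-1, 22), Pow(W, 2)))
Function('n')(t, r) = Add(14, r, Mul(r, Pow(t, 2))) (Function('n')(t, r) = Add(r, Add(Mul(Pow(t, 2), r), 14)) = Add(r, Add(Mul(r, Pow(t, 2)), 14)) = Add(r, Add(14, Mul(r, Pow(t, 2)))) = Add(14, r, Mul(r, Pow(t, 2))))
Function('c')(P, k) = Add(Pow(P, 2), Mul(-1, P))
Add(Function('c')(Function('n')(-3, -24), Function('V')(8, -6)), -478798) = Add(Mul(Add(14, -24, Mul(-24, Pow(-3, 2))), Add(-1, Add(14, -24, Mul(-24, Pow(-3, 2))))), -478798) = Add(Mul(Add(14, -24, Mul(-24, 9)), Add(-1, Add(14, -24, Mul(-24, 9)))), -478798) = Add(Mul(Add(14, -24, -216), Add(-1, Add(14, -24, -216))), -478798) = Add(Mul(-226, Add(-1, -226)), -478798) = Add(Mul(-226, -227), -478798) = Add(51302, -478798) = -427496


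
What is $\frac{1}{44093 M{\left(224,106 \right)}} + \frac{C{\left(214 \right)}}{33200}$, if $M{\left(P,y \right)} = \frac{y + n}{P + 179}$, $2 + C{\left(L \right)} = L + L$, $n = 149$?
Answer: $\frac{480320219}{37329133800} \approx 0.012867$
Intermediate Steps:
$C{\left(L \right)} = -2 + 2 L$ ($C{\left(L \right)} = -2 + \left(L + L\right) = -2 + 2 L$)
$M{\left(P,y \right)} = \frac{149 + y}{179 + P}$ ($M{\left(P,y \right)} = \frac{y + 149}{P + 179} = \frac{149 + y}{179 + P}$)
$\frac{1}{44093 M{\left(224,106 \right)}} + \frac{C{\left(214 \right)}}{33200} = \frac{1}{44093 \frac{149 + 106}{179 + 224}} + \frac{-2 + 2 \cdot 214}{33200} = \frac{1}{44093 \cdot \frac{1}{403} \cdot 255} + \left(-2 + 428\right) \frac{1}{33200} = \frac{1}{44093 \cdot \frac{1}{403} \cdot 255} + 426 \cdot \frac{1}{33200} = \frac{1}{44093 \cdot \frac{255}{403}} + \frac{213}{16600} = \frac{1}{44093} \cdot \frac{403}{255} + \frac{213}{16600} = \frac{403}{11243715} + \frac{213}{16600} = \frac{480320219}{37329133800}$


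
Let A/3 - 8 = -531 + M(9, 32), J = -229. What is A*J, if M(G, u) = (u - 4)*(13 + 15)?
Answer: -179307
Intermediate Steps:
M(G, u) = -112 + 28*u (M(G, u) = (-4 + u)*28 = -112 + 28*u)
A = 783 (A = 24 + 3*(-531 + (-112 + 28*32)) = 24 + 3*(-531 + (-112 + 896)) = 24 + 3*(-531 + 784) = 24 + 3*253 = 24 + 759 = 783)
A*J = 783*(-229) = -179307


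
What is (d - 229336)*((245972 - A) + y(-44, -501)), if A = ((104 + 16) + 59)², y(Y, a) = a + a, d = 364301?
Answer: 28737962485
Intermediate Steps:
y(Y, a) = 2*a
A = 32041 (A = (120 + 59)² = 179² = 32041)
(d - 229336)*((245972 - A) + y(-44, -501)) = (364301 - 229336)*((245972 - 1*32041) + 2*(-501)) = 134965*((245972 - 32041) - 1002) = 134965*(213931 - 1002) = 134965*212929 = 28737962485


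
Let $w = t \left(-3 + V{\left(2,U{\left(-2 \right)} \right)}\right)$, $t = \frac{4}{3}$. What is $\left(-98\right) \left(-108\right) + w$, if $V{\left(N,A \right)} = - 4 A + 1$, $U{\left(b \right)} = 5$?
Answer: $\frac{31664}{3} \approx 10555.0$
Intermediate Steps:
$V{\left(N,A \right)} = 1 - 4 A$
$t = \frac{4}{3}$ ($t = 4 \cdot \frac{1}{3} = \frac{4}{3} \approx 1.3333$)
$w = - \frac{88}{3}$ ($w = \frac{4 \left(-3 + \left(1 - 20\right)\right)}{3} = \frac{4 \left(-3 - 19\right)}{3} = \frac{4}{3} \left(-22\right) = - \frac{88}{3} \approx -29.333$)
$\left(-98\right) \left(-108\right) + w = \left(-98\right) \left(-108\right) - \frac{88}{3} = 10584 - \frac{88}{3} = \frac{31664}{3}$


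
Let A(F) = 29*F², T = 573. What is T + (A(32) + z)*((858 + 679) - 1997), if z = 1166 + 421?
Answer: -14389607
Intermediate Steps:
z = 1587
T + (A(32) + z)*((858 + 679) - 1997) = 573 + (29*32² + 1587)*((858 + 679) - 1997) = 573 + (29*1024 + 1587)*(1537 - 1997) = 573 + (29696 + 1587)*(-460) = 573 + 31283*(-460) = 573 - 14390180 = -14389607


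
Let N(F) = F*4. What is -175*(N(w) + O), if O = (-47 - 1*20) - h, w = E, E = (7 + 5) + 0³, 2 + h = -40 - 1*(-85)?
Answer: 10850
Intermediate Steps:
h = 43 (h = -2 + (-40 - 1*(-85)) = -2 + (-40 + 85) = -2 + 45 = 43)
E = 12 (E = 12 + 0 = 12)
w = 12
N(F) = 4*F
O = -110 (O = (-47 - 1*20) - 1*43 = (-47 - 20) - 43 = -67 - 43 = -110)
-175*(N(w) + O) = -175*(4*12 - 110) = -175*(48 - 110) = -175*(-62) = 10850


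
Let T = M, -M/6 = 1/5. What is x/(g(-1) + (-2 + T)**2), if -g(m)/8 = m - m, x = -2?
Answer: -25/128 ≈ -0.19531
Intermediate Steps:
M = -6/5 ≈ -1.2000
g(m) = 0 (g(m) = -8*(m - m) = -8*0 = 0)
T = -6/5 ≈ -1.2000
x/(g(-1) + (-2 + T)**2) = -2/(0 + (-2 - 6/5)**2) = -2/(0 + (-16/5)**2) = -2/(0 + 256/25) = -2/256/25 = -2*25/256 = -25/128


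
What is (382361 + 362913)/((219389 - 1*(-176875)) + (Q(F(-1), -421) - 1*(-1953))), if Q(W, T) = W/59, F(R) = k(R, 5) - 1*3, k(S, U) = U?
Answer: 43971166/23494805 ≈ 1.8715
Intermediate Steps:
F(R) = 2 (F(R) = 5 - 1*3 = 5 - 3 = 2)
Q(W, T) = W/59 (Q(W, T) = W*(1/59) = W/59)
(382361 + 362913)/((219389 - 1*(-176875)) + (Q(F(-1), -421) - 1*(-1953))) = (382361 + 362913)/((219389 - 1*(-176875)) + ((1/59)*2 - 1*(-1953))) = 745274/((219389 + 176875) + (2/59 + 1953)) = 745274/(396264 + 115229/59) = 745274/(23494805/59) = 745274*(59/23494805) = 43971166/23494805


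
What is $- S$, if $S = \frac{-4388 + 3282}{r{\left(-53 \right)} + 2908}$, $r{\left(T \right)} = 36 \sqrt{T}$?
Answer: $\frac{402031}{1065644} - \frac{4977 i \sqrt{53}}{1065644} \approx 0.37727 - 0.034001 i$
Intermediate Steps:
$S = - \frac{1106}{2908 + 36 i \sqrt{53}}$ ($S = \frac{-4388 + 3282}{36 \sqrt{-53} + 2908} = - \frac{1106}{36 i \sqrt{53} + 2908} = - \frac{1106}{2908 + 36 i \sqrt{53}} \approx -0.37727 + 0.034001 i$)
$- S = - (- \frac{402031}{1065644} + \frac{4977 i \sqrt{53}}{1065644}) = \frac{402031}{1065644} - \frac{4977 i \sqrt{53}}{1065644}$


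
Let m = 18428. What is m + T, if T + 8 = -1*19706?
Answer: -1286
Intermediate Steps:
T = -19714 (T = -8 - 1*19706 = -8 - 19706 = -19714)
m + T = 18428 - 19714 = -1286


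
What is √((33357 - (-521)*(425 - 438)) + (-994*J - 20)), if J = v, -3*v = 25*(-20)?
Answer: 2*I*√312981/3 ≈ 372.96*I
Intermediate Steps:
v = 500/3 (v = -25*(-20)/3 = -⅓*(-500) = 500/3 ≈ 166.67)
J = 500/3 ≈ 166.67
√((33357 - (-521)*(425 - 438)) + (-994*J - 20)) = √((33357 - (-521)*(425 - 438)) + (-994*500/3 - 20)) = √((33357 - (-521)*(-13)) + (-497000/3 - 20)) = √((33357 - 1*6773) - 497060/3) = √((33357 - 6773) - 497060/3) = √(26584 - 497060/3) = √(-417308/3) = 2*I*√312981/3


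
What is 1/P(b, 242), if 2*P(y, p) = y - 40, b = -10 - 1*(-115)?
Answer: 2/65 ≈ 0.030769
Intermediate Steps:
b = 105 (b = -10 + 115 = 105)
P(y, p) = -20 + y/2 (P(y, p) = (y - 40)/2 = (-40 + y)/2 = -20 + y/2)
1/P(b, 242) = 1/(-20 + (1/2)*105) = 1/(-20 + 105/2) = 1/(65/2) = 2/65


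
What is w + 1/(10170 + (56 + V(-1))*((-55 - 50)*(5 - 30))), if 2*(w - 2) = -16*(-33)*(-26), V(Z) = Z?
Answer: -1060487789/154545 ≈ -6862.0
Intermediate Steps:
w = -6862 (w = 2 + (-16*(-33)*(-26))/2 = 2 + (528*(-26))/2 = 2 + (½)*(-13728) = 2 - 6864 = -6862)
w + 1/(10170 + (56 + V(-1))*((-55 - 50)*(5 - 30))) = -6862 + 1/(10170 + (56 - 1)*((-55 - 50)*(5 - 30))) = -6862 + 1/(10170 + 55*(-105*(-25))) = -6862 + 1/(10170 + 55*2625) = -6862 + 1/(10170 + 144375) = -6862 + 1/154545 = -1060487789/154545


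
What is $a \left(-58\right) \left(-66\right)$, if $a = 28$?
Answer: $107184$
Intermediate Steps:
$a \left(-58\right) \left(-66\right) = 28 \left(-58\right) \left(-66\right) = \left(-1624\right) \left(-66\right) = 107184$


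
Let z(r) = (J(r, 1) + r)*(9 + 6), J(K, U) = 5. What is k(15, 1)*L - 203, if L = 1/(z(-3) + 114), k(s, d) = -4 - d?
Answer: -29237/144 ≈ -203.03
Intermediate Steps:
z(r) = 75 + 15*r (z(r) = (5 + r)*(9 + 6) = (5 + r)*15 = 75 + 15*r)
L = 1/144 (L = 1/((75 + 15*(-3)) + 114) = 1/((75 - 45) + 114) = 1/(30 + 114) = 1/144 ≈ 0.0069444)
k(15, 1)*L - 203 = (-4 - 1*1)*(1/144) - 203 = (-4 - 1)*(1/144) - 203 = -5*1/144 - 203 = -5/144 - 203 = -29237/144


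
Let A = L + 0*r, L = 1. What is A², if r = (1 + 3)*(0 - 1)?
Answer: 1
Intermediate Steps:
r = -4 (r = 4*(-1) = -4)
A = 1 (A = 1 + 0*(-4) = 1 + 0 = 1)
A² = 1² = 1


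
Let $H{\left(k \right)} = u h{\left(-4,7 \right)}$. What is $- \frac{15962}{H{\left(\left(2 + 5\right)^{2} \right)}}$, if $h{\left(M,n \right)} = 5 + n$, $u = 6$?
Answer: $- \frac{7981}{36} \approx -221.69$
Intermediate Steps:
$H{\left(k \right)} = 72$ ($H{\left(k \right)} = 6 \left(5 + 7\right) = 6 \cdot 12 = 72$)
$- \frac{15962}{H{\left(\left(2 + 5\right)^{2} \right)}} = - \frac{15962}{72} = \left(-15962\right) \frac{1}{72} = - \frac{7981}{36}$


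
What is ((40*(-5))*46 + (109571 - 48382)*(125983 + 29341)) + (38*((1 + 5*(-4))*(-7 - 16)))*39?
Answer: 9504758670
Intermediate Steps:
((40*(-5))*46 + (109571 - 48382)*(125983 + 29341)) + (38*((1 + 5*(-4))*(-7 - 16)))*39 = (-200*46 + 61189*155324) + (38*((1 - 20)*(-23)))*39 = (-9200 + 9504120236) + (38*(-19*(-23)))*39 = 9504111036 + (38*437)*39 = 9504111036 + 16606*39 = 9504111036 + 647634 = 9504758670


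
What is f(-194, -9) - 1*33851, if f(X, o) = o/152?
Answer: -5145361/152 ≈ -33851.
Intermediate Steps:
f(X, o) = o/152 (f(X, o) = o*(1/152) = o/152)
f(-194, -9) - 1*33851 = (1/152)*(-9) - 1*33851 = -9/152 - 33851 = -5145361/152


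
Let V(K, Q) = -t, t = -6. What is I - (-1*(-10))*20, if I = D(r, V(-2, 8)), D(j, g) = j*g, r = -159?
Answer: -1154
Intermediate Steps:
V(K, Q) = 6 (V(K, Q) = -1*(-6) = 6)
D(j, g) = g*j
I = -954 (I = 6*(-159) = -954)
I - (-1*(-10))*20 = -954 - (-1*(-10))*20 = -954 - 10*20 = -954 - 1*200 = -954 - 200 = -1154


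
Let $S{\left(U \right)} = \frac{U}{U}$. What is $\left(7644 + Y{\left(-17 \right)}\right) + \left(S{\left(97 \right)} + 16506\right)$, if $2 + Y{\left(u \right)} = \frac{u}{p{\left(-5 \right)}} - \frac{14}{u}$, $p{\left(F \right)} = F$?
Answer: $\frac{2053024}{85} \approx 24153.0$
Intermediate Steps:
$S{\left(U \right)} = 1$
$Y{\left(u \right)} = -2 - \frac{14}{u} - \frac{u}{5}$ ($Y{\left(u \right)} = -2 + \left(\frac{u}{-5} - \frac{14}{u}\right) = -2 + \left(u \left(- \frac{1}{5}\right) - \frac{14}{u}\right) = -2 - \left(\frac{14}{u} + \frac{u}{5}\right) = -2 - \frac{14}{u} - \frac{u}{5}$)
$\left(7644 + Y{\left(-17 \right)}\right) + \left(S{\left(97 \right)} + 16506\right) = \left(7644 - \left(- \frac{7}{5} - \frac{14}{17}\right)\right) + \left(1 + 16506\right) = \left(7644 - - \frac{189}{85}\right) + 16507 = \left(7644 + \left(-2 + \frac{14}{17} + \frac{17}{5}\right)\right) + 16507 = \left(7644 + \frac{189}{85}\right) + 16507 = \frac{649929}{85} + 16507 = \frac{2053024}{85}$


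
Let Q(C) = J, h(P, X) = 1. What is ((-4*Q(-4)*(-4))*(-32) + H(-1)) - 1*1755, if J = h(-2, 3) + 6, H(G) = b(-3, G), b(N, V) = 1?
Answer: -5338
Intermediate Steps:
H(G) = 1
J = 7 (J = 1 + 6 = 7)
Q(C) = 7
((-4*Q(-4)*(-4))*(-32) + H(-1)) - 1*1755 = ((-4*7*(-4))*(-32) + 1) - 1*1755 = (-28*(-4)*(-32) + 1) - 1755 = (112*(-32) + 1) - 1755 = (-3584 + 1) - 1755 = -3583 - 1755 = -5338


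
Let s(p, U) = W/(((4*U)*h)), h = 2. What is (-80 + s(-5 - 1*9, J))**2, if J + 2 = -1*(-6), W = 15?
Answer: 6477025/1024 ≈ 6325.2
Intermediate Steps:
J = 4 (J = -2 - 1*(-6) = -2 + 6 = 4)
s(p, U) = 15/(8*U) (s(p, U) = 15/(((4*U)*2)) = 15/((8*U)) = 15*(1/(8*U)) = 15/(8*U))
(-80 + s(-5 - 1*9, J))**2 = (-80 + (15/8)/4)**2 = (-80 + (15/8)*(1/4))**2 = (-80 + 15/32)**2 = (-2545/32)**2 = 6477025/1024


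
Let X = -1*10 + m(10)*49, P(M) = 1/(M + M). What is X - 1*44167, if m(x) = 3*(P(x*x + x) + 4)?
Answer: -9589433/220 ≈ -43588.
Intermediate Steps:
P(M) = 1/(2*M)
m(x) = 12 + 3/(2*(x + x²)) (m(x) = 3*(1/(2*(x*x + x)) + 4) = 3*(1/(2*(x² + x)) + 4) = 3*(1/(2*(x + x²)) + 4) = 3*(4 + 1/(2*(x + x²))) = 12 + 3/(2*(x + x²)))
X = 127307/220 (X = -1*10 + ((3/2)*(1 + 8*10*(1 + 10))/(10*(1 + 10)))*49 = -10 + ((3/2)*(⅒)*(1 + 8*10*11)/11)*49 = -10 + ((3/2)*(⅒)*(1/11)*(1 + 880))*49 = -10 + ((3/2)*(⅒)*(1/11)*881)*49 = -10 + (2643/220)*49 = -10 + 129507/220 = 127307/220 ≈ 578.67)
X - 1*44167 = 127307/220 - 1*44167 = 127307/220 - 44167 = -9589433/220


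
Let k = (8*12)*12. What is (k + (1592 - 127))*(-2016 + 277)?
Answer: -4550963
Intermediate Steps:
k = 1152 (k = 96*12 = 1152)
(k + (1592 - 127))*(-2016 + 277) = (1152 + (1592 - 127))*(-2016 + 277) = (1152 + 1465)*(-1739) = 2617*(-1739) = -4550963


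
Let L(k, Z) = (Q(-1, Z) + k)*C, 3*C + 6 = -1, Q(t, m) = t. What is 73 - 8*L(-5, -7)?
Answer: -39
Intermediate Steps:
C = -7/3 (C = -2 + (⅓)*(-1) = -2 - ⅓ = -7/3 ≈ -2.3333)
L(k, Z) = 7/3 - 7*k/3 (L(k, Z) = (-1 + k)*(-7/3) = 7/3 - 7*k/3)
73 - 8*L(-5, -7) = 73 - 8*(7/3 - 7/3*(-5)) = 73 - 8*(7/3 + 35/3) = 73 - 8*14 = 73 - 112 = -39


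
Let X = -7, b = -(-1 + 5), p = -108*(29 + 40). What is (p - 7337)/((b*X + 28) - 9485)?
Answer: 14789/9429 ≈ 1.5685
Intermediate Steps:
p = -7452 (p = -108*69 = -7452)
b = -4 (b = -1*4 = -4)
(p - 7337)/((b*X + 28) - 9485) = (-7452 - 7337)/((-4*(-7) + 28) - 9485) = -14789/((28 + 28) - 9485) = -14789/(56 - 9485) = -14789/(-9429) = -14789*(-1/9429) = 14789/9429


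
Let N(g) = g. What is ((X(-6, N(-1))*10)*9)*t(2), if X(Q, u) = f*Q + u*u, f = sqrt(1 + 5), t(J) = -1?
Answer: -90 + 540*sqrt(6) ≈ 1232.7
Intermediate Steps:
f = sqrt(6) ≈ 2.4495
X(Q, u) = u**2 + Q*sqrt(6) (X(Q, u) = sqrt(6)*Q + u*u = Q*sqrt(6) + u**2 = u**2 + Q*sqrt(6))
((X(-6, N(-1))*10)*9)*t(2) = ((((-1)**2 - 6*sqrt(6))*10)*9)*(-1) = (((1 - 6*sqrt(6))*10)*9)*(-1) = ((10 - 60*sqrt(6))*9)*(-1) = (90 - 540*sqrt(6))*(-1) = -90 + 540*sqrt(6)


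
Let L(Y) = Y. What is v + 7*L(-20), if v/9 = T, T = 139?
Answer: 1111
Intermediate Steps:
v = 1251 (v = 9*139 = 1251)
v + 7*L(-20) = 1251 + 7*(-20) = 1251 - 140 = 1111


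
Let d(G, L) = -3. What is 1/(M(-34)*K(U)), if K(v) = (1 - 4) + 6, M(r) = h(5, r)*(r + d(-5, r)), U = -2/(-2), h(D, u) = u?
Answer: 1/3774 ≈ 0.00026497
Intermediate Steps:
U = 1 (U = -2*(-½) = 1)
M(r) = r*(-3 + r) (M(r) = r*(r - 3) = r*(-3 + r))
K(v) = 3 (K(v) = -3 + 6 = 3)
1/(M(-34)*K(U)) = 1/(-34*(-3 - 34)*3) = 1/(-34*(-37)*3) = 1/(1258*3) = 1/3774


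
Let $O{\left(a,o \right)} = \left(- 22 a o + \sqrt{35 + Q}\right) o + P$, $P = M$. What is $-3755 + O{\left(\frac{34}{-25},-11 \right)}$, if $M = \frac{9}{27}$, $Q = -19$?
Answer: $- \frac{13376}{75} \approx -178.35$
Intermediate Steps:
$M = \frac{1}{3}$ ($M = 9 \cdot \frac{1}{27} = \frac{1}{3} \approx 0.33333$)
$P = \frac{1}{3} \approx 0.33333$
$O{\left(a,o \right)} = \frac{1}{3} + o \left(4 - 22 a o\right)$ ($O{\left(a,o \right)} = \left(- 22 a o + \sqrt{35 - 19}\right) o + \frac{1}{3} = \left(- 22 a o + \sqrt{16}\right) o + \frac{1}{3} = \left(- 22 a o + 4\right) o + \frac{1}{3} = \left(4 - 22 a o\right) o + \frac{1}{3} = o \left(4 - 22 a o\right) + \frac{1}{3} = \frac{1}{3} + o \left(4 - 22 a o\right)$)
$-3755 + O{\left(\frac{34}{-25},-11 \right)} = -3755 + \left(\frac{1}{3} + 4 \left(-11\right) - 22 \frac{34}{-25} \left(-11\right)^{2}\right) = -3755 - \left(\frac{131}{3} + 22 \cdot 34 \left(- \frac{1}{25}\right) 121\right) = -3755 - \left(\frac{131}{3} - \frac{90508}{25}\right) = -3755 + \left(\frac{1}{3} - 44 + \frac{90508}{25}\right) = -3755 + \frac{268249}{75} = - \frac{13376}{75}$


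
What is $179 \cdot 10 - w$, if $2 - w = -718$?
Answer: $1070$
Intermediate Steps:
$w = 720$ ($w = 2 - -718 = 2 + 718 = 720$)
$179 \cdot 10 - w = 179 \cdot 10 - 720 = 1790 - 720 = 1070$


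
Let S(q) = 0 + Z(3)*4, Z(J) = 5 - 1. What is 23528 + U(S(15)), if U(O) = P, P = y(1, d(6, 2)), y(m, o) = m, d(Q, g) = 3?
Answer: 23529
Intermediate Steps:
Z(J) = 4
P = 1
S(q) = 16 (S(q) = 0 + 4*4 = 0 + 16 = 16)
U(O) = 1
23528 + U(S(15)) = 23528 + 1 = 23529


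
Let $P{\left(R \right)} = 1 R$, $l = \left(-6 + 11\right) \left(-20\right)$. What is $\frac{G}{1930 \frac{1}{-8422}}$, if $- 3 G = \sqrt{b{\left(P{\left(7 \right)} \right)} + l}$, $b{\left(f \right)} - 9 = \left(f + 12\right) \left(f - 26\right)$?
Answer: $\frac{8422 i \sqrt{113}}{2895} \approx 30.925 i$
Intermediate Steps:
$l = -100$ ($l = 5 \left(-20\right) = -100$)
$P{\left(R \right)} = R$
$b{\left(f \right)} = 9 + \left(-26 + f\right) \left(12 + f\right)$ ($b{\left(f \right)} = 9 + \left(f + 12\right) \left(f - 26\right) = 9 + \left(12 + f\right) \left(-26 + f\right) = 9 + \left(-26 + f\right) \left(12 + f\right)$)
$G = - \frac{2 i \sqrt{113}}{3}$ ($G = - \frac{\sqrt{\left(-303 + 7^{2} - 98\right) - 100}}{3} = - \frac{\sqrt{\left(-303 + 49 - 98\right) - 100}}{3} = - \frac{\sqrt{-352 - 100}}{3} = - \frac{\sqrt{-452}}{3} = - \frac{2 i \sqrt{113}}{3} \approx - 7.0868 i$)
$\frac{G}{1930 \frac{1}{-8422}} = \frac{\left(- \frac{2}{3}\right) i \sqrt{113}}{1930 \frac{1}{-8422}} = \frac{\left(- \frac{2}{3}\right) i \sqrt{113}}{1930 \left(- \frac{1}{8422}\right)} = \frac{\left(- \frac{2}{3}\right) i \sqrt{113}}{- \frac{965}{4211}} = - \frac{2 i \sqrt{113}}{3} \left(- \frac{4211}{965}\right) = \frac{8422 i \sqrt{113}}{2895}$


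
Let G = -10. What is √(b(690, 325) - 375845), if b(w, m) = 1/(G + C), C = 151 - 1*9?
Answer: I*√1637180787/66 ≈ 613.06*I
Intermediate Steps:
C = 142 (C = 151 - 9 = 142)
b(w, m) = 1/132 (b(w, m) = 1/(-10 + 142) = 1/132)
√(b(690, 325) - 375845) = √(1/132 - 375845) = √(-49611539/132) = I*√1637180787/66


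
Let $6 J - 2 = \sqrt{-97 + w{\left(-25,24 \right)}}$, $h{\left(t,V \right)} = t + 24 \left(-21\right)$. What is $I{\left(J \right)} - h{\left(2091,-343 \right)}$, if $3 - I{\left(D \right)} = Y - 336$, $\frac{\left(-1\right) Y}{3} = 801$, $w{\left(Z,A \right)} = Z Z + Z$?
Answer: $1155$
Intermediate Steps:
$w{\left(Z,A \right)} = Z + Z^{2}$ ($w{\left(Z,A \right)} = Z^{2} + Z = Z + Z^{2}$)
$h{\left(t,V \right)} = -504 + t$ ($h{\left(t,V \right)} = t - 504 = -504 + t$)
$J = \frac{1}{3} + \frac{\sqrt{503}}{6}$ ($J = \frac{1}{3} + \frac{\sqrt{-97 - 25 \left(1 - 25\right)}}{6} = \frac{1}{3} + \frac{\sqrt{-97 - -600}}{6} = \frac{1}{3} + \frac{\sqrt{-97 + 600}}{6} = \frac{1}{3} + \frac{\sqrt{503}}{6} \approx 4.0713$)
$Y = -2403$ ($Y = \left(-3\right) 801 = -2403$)
$I{\left(D \right)} = 2742$ ($I{\left(D \right)} = 3 - \left(-2403 - 336\right) = 3 - -2739 = 3 + 2739 = 2742$)
$I{\left(J \right)} - h{\left(2091,-343 \right)} = 2742 - \left(-504 + 2091\right) = 2742 - 1587 = 1155$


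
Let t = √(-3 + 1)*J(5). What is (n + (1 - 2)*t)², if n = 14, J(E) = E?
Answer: 146 - 140*I*√2 ≈ 146.0 - 197.99*I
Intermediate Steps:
t = 5*I*√2 (t = √(-3 + 1)*5 = √(-2)*5 = (I*√2)*5 = 5*I*√2 ≈ 7.0711*I)
(n + (1 - 2)*t)² = (14 + (1 - 2)*(5*I*√2))² = (14 - 5*I*√2)²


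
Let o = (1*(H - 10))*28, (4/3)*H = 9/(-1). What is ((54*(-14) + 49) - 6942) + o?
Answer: -8118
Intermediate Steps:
H = -27/4 (H = 3*(9/(-1))/4 = 3*(9*(-1))/4 = (3/4)*(-9) = -27/4 ≈ -6.7500)
o = -469 (o = (1*(-27/4 - 10))*28 = (1*(-67/4))*28 = -67/4*28 = -469)
((54*(-14) + 49) - 6942) + o = ((54*(-14) + 49) - 6942) - 469 = ((-756 + 49) - 6942) - 469 = (-707 - 6942) - 469 = -7649 - 469 = -8118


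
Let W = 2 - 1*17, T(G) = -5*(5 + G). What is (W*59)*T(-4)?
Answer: 4425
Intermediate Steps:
T(G) = -25 - 5*G
W = -15 (W = 2 - 17 = -15)
(W*59)*T(-4) = (-15*59)*(-25 - 5*(-4)) = -885*(-25 + 20) = -885*(-5) = 4425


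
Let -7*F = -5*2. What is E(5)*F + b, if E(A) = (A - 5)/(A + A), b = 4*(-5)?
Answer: -20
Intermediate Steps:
b = -20
E(A) = (-5 + A)/(2*A) (E(A) = (-5 + A)/((2*A)) = (-5 + A)*(1/(2*A)) = (-5 + A)/(2*A))
F = 10/7 (F = -(-5)*2/7 = -⅐*(-10) = 10/7 ≈ 1.4286)
E(5)*F + b = ((½)*(-5 + 5)/5)*(10/7) - 20 = ((½)*(⅕)*0)*(10/7) - 20 = 0*(10/7) - 20 = 0 - 20 = -20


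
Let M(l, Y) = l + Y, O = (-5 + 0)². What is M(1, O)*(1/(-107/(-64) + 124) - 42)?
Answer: -8781292/8043 ≈ -1091.8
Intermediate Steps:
O = 25 (O = (-5)² = 25)
M(l, Y) = Y + l
M(1, O)*(1/(-107/(-64) + 124) - 42) = (25 + 1)*(1/(-107/(-64) + 124) - 42) = 26*(1/(-107*(-1/64) + 124) - 42) = 26*(1/(107/64 + 124) - 42) = 26*(1/(8043/64) - 42) = 26*(64/8043 - 42) = 26*(-337742/8043) = -8781292/8043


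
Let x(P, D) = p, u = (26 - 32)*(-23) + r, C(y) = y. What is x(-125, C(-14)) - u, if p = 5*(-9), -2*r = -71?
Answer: -437/2 ≈ -218.50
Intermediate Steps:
r = 71/2 (r = -½*(-71) = 71/2 ≈ 35.500)
u = 347/2 (u = (26 - 32)*(-23) + 71/2 = -6*(-23) + 71/2 = 138 + 71/2 = 347/2 ≈ 173.50)
p = -45
x(P, D) = -45
x(-125, C(-14)) - u = -45 - 1*347/2 = -45 - 347/2 = -437/2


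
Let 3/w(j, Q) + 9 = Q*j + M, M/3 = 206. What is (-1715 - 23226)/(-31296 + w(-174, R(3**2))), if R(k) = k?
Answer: 7956179/9983425 ≈ 0.79694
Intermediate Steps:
M = 618 (M = 3*206 = 618)
w(j, Q) = 3/(609 + Q*j) (w(j, Q) = 3/(-9 + (Q*j + 618)) = 3/(-9 + (618 + Q*j)) = 3/(609 + Q*j))
(-1715 - 23226)/(-31296 + w(-174, R(3**2))) = (-1715 - 23226)/(-31296 + 3/(609 + 3**2*(-174))) = -24941/(-31296 + 3/(609 + 9*(-174))) = -24941/(-31296 + 3/(609 - 1566)) = -24941/(-31296 + 3/(-957)) = -24941/(-31296 + 3*(-1/957)) = -24941/(-31296 - 1/319) = -24941/(-9983425/319) = -24941*(-319/9983425) = 7956179/9983425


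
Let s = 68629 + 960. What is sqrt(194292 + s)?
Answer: sqrt(263881) ≈ 513.69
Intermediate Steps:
s = 69589
sqrt(194292 + s) = sqrt(194292 + 69589) = sqrt(263881)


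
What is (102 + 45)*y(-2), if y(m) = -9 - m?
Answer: -1029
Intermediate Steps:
(102 + 45)*y(-2) = (102 + 45)*(-9 - 1*(-2)) = 147*(-9 + 2) = 147*(-7) = -1029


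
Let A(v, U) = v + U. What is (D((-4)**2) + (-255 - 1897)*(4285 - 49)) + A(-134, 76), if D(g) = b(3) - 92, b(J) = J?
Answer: -9116019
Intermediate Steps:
A(v, U) = U + v
D(g) = -89 (D(g) = 3 - 92 = -89)
(D((-4)**2) + (-255 - 1897)*(4285 - 49)) + A(-134, 76) = (-89 + (-255 - 1897)*(4285 - 49)) + (76 - 134) = (-89 - 2152*4236) - 58 = (-89 - 9115872) - 58 = -9115961 - 58 = -9116019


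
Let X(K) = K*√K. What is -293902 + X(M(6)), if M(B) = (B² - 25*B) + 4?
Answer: -293902 - 110*I*√110 ≈ -2.939e+5 - 1153.7*I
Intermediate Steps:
M(B) = 4 + B² - 25*B
X(K) = K^(3/2)
-293902 + X(M(6)) = -293902 + (4 + 6² - 25*6)^(3/2) = -293902 + (4 + 36 - 150)^(3/2) = -293902 + (-110)^(3/2) = -293902 - 110*I*√110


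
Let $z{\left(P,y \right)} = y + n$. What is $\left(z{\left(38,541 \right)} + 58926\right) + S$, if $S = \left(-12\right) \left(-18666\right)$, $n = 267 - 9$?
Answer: $283717$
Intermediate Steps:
$n = 258$ ($n = 267 - 9 = 258$)
$S = 223992$
$z{\left(P,y \right)} = 258 + y$ ($z{\left(P,y \right)} = y + 258 = 258 + y$)
$\left(z{\left(38,541 \right)} + 58926\right) + S = \left(\left(258 + 541\right) + 58926\right) + 223992 = \left(799 + 58926\right) + 223992 = 59725 + 223992 = 283717$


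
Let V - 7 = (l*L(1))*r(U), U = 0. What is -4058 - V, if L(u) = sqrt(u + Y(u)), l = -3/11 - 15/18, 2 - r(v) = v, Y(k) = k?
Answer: -4065 + 73*sqrt(2)/33 ≈ -4061.9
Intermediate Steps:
r(v) = 2 - v
l = -73/66 (l = -3*1/11 - 15*1/18 = -3/11 - 5/6 = -73/66 ≈ -1.1061)
L(u) = sqrt(2)*sqrt(u) (L(u) = sqrt(u + u) = sqrt(2*u) = sqrt(2)*sqrt(u))
V = 7 - 73*sqrt(2)/33 (V = 7 + (-73*sqrt(2)*sqrt(1)/66)*(2 - 1*0) = 7 + (-73*sqrt(2)/66)*(2 + 0) = 7 - 73*sqrt(2)/66*2 = 7 - 73*sqrt(2)/33 ≈ 3.8716)
-4058 - V = -4058 - (7 - 73*sqrt(2)/33) = -4058 + (-7 + 73*sqrt(2)/33) = -4065 + 73*sqrt(2)/33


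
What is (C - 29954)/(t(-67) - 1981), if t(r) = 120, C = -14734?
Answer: 44688/1861 ≈ 24.013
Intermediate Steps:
(C - 29954)/(t(-67) - 1981) = (-14734 - 29954)/(120 - 1981) = -44688/(-1861) = -44688*(-1/1861) = 44688/1861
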